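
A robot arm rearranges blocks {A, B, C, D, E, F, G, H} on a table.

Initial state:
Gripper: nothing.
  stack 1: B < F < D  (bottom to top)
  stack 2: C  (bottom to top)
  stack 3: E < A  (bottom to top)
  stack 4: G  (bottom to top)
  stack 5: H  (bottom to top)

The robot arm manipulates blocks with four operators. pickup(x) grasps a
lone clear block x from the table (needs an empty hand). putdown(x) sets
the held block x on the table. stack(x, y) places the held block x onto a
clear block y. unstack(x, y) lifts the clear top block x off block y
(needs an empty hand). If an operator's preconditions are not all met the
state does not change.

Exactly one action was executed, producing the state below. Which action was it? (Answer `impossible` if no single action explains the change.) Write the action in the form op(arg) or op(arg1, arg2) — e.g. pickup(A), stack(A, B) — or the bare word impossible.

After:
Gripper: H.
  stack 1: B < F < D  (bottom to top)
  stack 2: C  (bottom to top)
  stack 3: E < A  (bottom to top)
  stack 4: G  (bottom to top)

pickup(H)

target: towers=[B/F/D; C; E/A; G] holding=H
         pickup(G) → towers=[B/F/D; C; E/A; H] holding=G
     unstack(A, E) → towers=[B/F/D; C; E; G; H] holding=A
         pickup(H) → towers=[B/F/D; C; E/A; G] holding=H  ← match
     unstack(D, F) → towers=[B/F; C; E/A; G; H] holding=D
         pickup(C) → towers=[B/F/D; E/A; G; H] holding=C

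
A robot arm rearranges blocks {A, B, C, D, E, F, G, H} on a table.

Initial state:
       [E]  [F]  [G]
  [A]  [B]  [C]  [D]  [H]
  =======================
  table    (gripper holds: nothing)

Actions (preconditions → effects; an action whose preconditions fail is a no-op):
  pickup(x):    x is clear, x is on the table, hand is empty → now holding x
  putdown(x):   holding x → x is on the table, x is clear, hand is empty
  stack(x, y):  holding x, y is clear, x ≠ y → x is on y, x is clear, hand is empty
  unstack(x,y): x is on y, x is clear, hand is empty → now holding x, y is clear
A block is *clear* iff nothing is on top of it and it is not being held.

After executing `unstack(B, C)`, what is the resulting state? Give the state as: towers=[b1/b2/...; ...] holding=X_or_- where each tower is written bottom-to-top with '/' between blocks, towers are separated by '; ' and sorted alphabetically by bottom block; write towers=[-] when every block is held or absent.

before: towers=[A; B/E; C/F; D/G; H] holding=-
pre[unstack(B, C)]: on(B,C) ✗, clear(B) ✗, handempty ✓
on(B,C), clear(B) unmet → unstack(B, C) is a no-op
after:  towers=[A; B/E; C/F; D/G; H] holding=-

towers=[A; B/E; C/F; D/G; H] holding=-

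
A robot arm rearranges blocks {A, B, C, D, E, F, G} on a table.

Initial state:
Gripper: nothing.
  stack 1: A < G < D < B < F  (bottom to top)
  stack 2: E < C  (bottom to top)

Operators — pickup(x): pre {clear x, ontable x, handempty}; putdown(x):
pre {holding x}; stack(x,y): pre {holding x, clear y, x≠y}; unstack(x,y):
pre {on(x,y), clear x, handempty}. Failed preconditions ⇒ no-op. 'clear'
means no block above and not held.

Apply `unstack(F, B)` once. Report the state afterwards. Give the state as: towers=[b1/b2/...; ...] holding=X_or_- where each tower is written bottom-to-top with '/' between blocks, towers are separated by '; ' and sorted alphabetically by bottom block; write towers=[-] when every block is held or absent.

towers=[A/G/D/B; E/C] holding=F

before: towers=[A/G/D/B/F; E/C] holding=-
pre[unstack(F, B)]: on(F,B) ok, clear(F) ok, handempty ok
all met → apply unstack(F, B)
after:  towers=[A/G/D/B; E/C] holding=F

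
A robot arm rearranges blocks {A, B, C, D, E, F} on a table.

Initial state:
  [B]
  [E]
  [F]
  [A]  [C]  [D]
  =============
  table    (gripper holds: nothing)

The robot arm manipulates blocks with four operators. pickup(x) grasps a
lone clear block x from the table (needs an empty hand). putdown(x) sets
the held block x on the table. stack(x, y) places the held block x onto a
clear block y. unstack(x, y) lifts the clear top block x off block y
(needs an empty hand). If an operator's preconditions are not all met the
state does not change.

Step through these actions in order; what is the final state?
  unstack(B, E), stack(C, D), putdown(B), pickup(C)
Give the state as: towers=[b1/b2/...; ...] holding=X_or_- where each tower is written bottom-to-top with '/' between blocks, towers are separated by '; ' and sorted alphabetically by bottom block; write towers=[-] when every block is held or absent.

step 1 (unstack(B, E)): towers=[A/F/E; C; D] holding=B
step 2 (stack(C, D)) [no-op]: towers=[A/F/E; C; D] holding=B
step 3 (putdown(B)): towers=[A/F/E; B; C; D] holding=-
step 4 (pickup(C)): towers=[A/F/E; B; D] holding=C

towers=[A/F/E; B; D] holding=C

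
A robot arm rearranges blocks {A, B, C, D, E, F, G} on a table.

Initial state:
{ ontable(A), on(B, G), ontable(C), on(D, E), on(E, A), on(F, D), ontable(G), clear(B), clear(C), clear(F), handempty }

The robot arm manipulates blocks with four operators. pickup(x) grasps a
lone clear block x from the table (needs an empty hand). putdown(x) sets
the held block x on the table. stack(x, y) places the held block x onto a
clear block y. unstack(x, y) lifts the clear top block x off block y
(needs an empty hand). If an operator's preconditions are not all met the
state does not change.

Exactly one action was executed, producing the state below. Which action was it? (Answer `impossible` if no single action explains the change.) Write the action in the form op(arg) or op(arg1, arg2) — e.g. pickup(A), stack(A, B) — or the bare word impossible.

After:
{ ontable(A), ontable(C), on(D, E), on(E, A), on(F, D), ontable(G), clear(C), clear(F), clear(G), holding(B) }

unstack(B, G)

target: towers=[A/E/D/F; C; G] holding=B
     unstack(B, G) → towers=[A/E/D/F; C; G] holding=B  ← match
     unstack(F, D) → towers=[A/E/D; C; G/B] holding=F
         pickup(C) → towers=[A/E/D/F; G/B] holding=C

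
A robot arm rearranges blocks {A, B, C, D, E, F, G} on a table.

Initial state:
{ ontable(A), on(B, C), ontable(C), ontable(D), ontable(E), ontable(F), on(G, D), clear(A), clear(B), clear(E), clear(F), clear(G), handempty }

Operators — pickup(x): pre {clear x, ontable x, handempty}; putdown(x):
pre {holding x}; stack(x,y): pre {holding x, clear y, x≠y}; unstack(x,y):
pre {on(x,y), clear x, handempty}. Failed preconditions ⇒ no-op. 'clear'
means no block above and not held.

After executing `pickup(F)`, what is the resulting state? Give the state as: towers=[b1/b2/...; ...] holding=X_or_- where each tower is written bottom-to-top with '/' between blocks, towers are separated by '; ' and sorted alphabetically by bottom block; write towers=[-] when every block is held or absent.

before: towers=[A; C/B; D/G; E; F] holding=-
pre[pickup(F)]: clear(F) yes, ontable(F) yes, handempty yes
all met → apply pickup(F)
after:  towers=[A; C/B; D/G; E] holding=F

towers=[A; C/B; D/G; E] holding=F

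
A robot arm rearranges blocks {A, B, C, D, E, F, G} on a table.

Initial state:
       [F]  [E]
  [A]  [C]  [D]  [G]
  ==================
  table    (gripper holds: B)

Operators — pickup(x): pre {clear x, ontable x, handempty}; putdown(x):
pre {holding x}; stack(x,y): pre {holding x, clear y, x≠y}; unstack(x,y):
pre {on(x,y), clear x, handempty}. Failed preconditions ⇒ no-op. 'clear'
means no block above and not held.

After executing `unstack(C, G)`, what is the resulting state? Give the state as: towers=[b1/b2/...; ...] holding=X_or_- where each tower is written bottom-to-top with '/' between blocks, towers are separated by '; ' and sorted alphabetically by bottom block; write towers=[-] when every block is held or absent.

towers=[A; C/F; D/E; G] holding=B

before: towers=[A; C/F; D/E; G] holding=B
pre[unstack(C, G)]: on(C,G) ✗, clear(C) ✗, handempty ✗
on(C,G), clear(C), handempty unmet → unstack(C, G) is a no-op
after:  towers=[A; C/F; D/E; G] holding=B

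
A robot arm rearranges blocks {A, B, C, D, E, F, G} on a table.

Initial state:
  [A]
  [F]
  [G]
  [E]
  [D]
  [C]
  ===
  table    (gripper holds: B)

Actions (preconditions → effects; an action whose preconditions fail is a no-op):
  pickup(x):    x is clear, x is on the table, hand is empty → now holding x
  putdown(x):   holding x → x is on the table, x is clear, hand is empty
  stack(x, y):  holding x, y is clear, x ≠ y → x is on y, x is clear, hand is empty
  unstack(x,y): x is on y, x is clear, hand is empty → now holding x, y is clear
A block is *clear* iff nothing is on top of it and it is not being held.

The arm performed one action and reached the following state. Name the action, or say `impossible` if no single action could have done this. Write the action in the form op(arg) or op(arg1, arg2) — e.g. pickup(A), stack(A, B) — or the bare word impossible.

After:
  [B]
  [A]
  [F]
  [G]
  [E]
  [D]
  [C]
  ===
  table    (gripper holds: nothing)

stack(B, A)

target: towers=[C/D/E/G/F/A/B] holding=-
        putdown(B) → towers=[B; C/D/E/G/F/A] holding=-
       stack(B, A) → towers=[C/D/E/G/F/A/B] holding=-  ← match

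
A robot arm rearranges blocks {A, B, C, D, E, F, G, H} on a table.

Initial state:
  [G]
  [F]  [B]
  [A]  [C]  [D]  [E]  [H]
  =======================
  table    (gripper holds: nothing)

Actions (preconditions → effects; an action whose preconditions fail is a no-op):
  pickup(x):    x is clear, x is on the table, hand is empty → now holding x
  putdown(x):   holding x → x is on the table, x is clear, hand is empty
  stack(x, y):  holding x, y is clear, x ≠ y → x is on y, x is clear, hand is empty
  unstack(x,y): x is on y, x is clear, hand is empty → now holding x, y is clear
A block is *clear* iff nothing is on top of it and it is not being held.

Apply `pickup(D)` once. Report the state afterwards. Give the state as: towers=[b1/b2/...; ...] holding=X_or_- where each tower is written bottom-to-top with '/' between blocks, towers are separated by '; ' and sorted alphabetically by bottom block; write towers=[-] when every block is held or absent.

before: towers=[A/F/G; C/B; D; E; H] holding=-
pre[pickup(D)]: clear(D) ok, ontable(D) ok, handempty ok
all met → apply pickup(D)
after:  towers=[A/F/G; C/B; E; H] holding=D

towers=[A/F/G; C/B; E; H] holding=D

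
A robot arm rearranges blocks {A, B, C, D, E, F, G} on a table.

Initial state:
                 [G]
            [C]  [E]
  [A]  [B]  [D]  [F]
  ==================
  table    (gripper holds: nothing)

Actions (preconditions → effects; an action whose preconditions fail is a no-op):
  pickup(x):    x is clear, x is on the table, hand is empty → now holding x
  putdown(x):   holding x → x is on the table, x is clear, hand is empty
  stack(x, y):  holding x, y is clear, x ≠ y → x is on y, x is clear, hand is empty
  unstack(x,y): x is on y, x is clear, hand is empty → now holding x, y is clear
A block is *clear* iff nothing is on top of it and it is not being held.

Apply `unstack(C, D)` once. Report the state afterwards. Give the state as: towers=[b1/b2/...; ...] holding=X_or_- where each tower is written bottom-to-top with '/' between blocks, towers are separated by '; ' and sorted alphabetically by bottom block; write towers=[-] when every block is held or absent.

before: towers=[A; B; D/C; F/E/G] holding=-
pre[unstack(C, D)]: on(C,D) ok, clear(C) ok, handempty ok
all met → apply unstack(C, D)
after:  towers=[A; B; D; F/E/G] holding=C

towers=[A; B; D; F/E/G] holding=C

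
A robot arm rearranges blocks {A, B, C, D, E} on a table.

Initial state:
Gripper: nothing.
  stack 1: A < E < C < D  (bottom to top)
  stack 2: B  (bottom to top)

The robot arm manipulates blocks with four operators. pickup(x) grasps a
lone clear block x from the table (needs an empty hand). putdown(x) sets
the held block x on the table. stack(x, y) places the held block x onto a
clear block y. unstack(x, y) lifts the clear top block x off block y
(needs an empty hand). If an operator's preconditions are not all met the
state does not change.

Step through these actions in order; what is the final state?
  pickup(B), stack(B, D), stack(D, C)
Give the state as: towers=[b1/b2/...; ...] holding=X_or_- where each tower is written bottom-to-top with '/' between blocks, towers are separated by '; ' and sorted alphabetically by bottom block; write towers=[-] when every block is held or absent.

step 1 (pickup(B)): towers=[A/E/C/D] holding=B
step 2 (stack(B, D)): towers=[A/E/C/D/B] holding=-
step 3 (stack(D, C)) [no-op]: towers=[A/E/C/D/B] holding=-

towers=[A/E/C/D/B] holding=-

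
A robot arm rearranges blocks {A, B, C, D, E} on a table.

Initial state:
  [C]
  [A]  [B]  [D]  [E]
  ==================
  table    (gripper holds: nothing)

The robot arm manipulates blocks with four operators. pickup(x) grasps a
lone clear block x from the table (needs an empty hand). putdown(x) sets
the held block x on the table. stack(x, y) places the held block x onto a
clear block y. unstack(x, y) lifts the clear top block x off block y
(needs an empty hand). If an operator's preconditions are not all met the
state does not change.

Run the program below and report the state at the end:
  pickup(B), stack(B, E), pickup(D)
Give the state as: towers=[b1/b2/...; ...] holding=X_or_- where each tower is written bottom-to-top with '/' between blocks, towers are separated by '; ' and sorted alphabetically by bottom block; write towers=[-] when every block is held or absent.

towers=[A/C; E/B] holding=D

step 1 (pickup(B)): towers=[A/C; D; E] holding=B
step 2 (stack(B, E)): towers=[A/C; D; E/B] holding=-
step 3 (pickup(D)): towers=[A/C; E/B] holding=D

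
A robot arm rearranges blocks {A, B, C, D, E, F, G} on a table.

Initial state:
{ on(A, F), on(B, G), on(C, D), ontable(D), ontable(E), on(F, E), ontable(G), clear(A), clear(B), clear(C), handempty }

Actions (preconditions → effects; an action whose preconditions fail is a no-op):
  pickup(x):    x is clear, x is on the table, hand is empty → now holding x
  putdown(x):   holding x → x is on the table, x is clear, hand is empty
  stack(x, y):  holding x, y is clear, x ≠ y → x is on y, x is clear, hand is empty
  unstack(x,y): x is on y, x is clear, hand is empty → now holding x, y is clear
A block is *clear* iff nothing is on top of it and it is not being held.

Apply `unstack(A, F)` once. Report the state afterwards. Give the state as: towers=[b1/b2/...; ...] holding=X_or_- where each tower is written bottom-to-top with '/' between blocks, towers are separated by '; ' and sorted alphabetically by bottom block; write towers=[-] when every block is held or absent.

towers=[D/C; E/F; G/B] holding=A

before: towers=[D/C; E/F/A; G/B] holding=-
pre[unstack(A, F)]: on(A,F) ok, clear(A) ok, handempty ok
all met → apply unstack(A, F)
after:  towers=[D/C; E/F; G/B] holding=A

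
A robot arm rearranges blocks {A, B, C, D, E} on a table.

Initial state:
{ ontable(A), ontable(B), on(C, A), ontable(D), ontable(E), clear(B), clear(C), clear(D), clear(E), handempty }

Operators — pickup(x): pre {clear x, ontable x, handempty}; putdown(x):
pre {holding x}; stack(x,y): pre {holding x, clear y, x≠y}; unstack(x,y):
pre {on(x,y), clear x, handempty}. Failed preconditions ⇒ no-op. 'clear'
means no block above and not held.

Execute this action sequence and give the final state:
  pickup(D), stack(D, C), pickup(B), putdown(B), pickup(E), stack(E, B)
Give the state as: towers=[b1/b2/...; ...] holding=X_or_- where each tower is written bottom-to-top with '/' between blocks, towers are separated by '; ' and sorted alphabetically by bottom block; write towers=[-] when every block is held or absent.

towers=[A/C/D; B/E] holding=-

step 1 (pickup(D)): towers=[A/C; B; E] holding=D
step 2 (stack(D, C)): towers=[A/C/D; B; E] holding=-
step 3 (pickup(B)): towers=[A/C/D; E] holding=B
step 4 (putdown(B)): towers=[A/C/D; B; E] holding=-
step 5 (pickup(E)): towers=[A/C/D; B] holding=E
step 6 (stack(E, B)): towers=[A/C/D; B/E] holding=-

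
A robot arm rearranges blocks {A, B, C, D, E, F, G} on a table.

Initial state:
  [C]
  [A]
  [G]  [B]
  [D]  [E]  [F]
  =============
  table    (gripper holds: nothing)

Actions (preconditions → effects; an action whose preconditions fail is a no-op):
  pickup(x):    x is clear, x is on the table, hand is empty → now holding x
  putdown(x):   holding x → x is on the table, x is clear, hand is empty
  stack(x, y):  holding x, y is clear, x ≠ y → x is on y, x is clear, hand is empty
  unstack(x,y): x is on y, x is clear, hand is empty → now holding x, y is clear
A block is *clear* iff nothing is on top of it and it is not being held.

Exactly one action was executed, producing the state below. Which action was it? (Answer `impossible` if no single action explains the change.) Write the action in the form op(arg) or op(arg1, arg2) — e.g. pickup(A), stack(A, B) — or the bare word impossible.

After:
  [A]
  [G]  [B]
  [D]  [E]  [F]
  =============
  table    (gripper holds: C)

target: towers=[D/G/A; E/B; F] holding=C
     unstack(B, E) → towers=[D/G/A/C; E; F] holding=B
         pickup(F) → towers=[D/G/A/C; E/B] holding=F
     unstack(C, A) → towers=[D/G/A; E/B; F] holding=C  ← match

unstack(C, A)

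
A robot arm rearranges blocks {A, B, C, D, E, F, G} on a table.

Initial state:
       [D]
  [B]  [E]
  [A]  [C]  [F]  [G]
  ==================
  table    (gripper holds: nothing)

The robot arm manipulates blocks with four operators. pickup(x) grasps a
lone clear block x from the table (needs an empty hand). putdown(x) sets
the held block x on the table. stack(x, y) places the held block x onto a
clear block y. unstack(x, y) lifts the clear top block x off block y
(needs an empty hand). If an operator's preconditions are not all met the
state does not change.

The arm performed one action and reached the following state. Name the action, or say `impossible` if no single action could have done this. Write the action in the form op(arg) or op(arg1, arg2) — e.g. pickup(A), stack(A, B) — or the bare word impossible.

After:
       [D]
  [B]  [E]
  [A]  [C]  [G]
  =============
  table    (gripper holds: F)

target: towers=[A/B; C/E/D; G] holding=F
     unstack(B, A) → towers=[A; C/E/D; F; G] holding=B
         pickup(F) → towers=[A/B; C/E/D; G] holding=F  ← match
         pickup(G) → towers=[A/B; C/E/D; F] holding=G
     unstack(D, E) → towers=[A/B; C/E; F; G] holding=D

pickup(F)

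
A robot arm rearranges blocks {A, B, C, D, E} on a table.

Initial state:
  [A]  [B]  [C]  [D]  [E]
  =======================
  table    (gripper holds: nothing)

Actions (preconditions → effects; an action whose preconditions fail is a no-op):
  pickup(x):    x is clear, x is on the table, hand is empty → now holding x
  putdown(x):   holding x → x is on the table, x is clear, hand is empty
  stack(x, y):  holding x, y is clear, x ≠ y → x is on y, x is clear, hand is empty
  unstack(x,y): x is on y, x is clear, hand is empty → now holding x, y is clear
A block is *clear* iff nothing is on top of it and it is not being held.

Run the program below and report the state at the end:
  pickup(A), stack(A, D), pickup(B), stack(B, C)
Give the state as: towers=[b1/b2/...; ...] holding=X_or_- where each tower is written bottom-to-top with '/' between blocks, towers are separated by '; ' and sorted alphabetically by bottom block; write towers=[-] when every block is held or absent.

step 1 (pickup(A)): towers=[B; C; D; E] holding=A
step 2 (stack(A, D)): towers=[B; C; D/A; E] holding=-
step 3 (pickup(B)): towers=[C; D/A; E] holding=B
step 4 (stack(B, C)): towers=[C/B; D/A; E] holding=-

towers=[C/B; D/A; E] holding=-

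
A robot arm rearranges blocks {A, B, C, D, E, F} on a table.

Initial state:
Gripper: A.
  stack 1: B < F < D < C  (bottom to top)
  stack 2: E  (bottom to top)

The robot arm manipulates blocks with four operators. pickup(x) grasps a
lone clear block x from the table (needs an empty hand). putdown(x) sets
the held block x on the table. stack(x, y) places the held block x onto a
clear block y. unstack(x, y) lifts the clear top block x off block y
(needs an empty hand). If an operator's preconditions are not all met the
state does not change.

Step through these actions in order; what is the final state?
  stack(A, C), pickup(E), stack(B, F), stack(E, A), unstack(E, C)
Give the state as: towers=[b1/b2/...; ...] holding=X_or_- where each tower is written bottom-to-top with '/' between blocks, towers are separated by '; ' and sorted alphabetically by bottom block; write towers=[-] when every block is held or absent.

towers=[B/F/D/C/A/E] holding=-

step 1 (stack(A, C)): towers=[B/F/D/C/A; E] holding=-
step 2 (pickup(E)): towers=[B/F/D/C/A] holding=E
step 3 (stack(B, F)) [no-op]: towers=[B/F/D/C/A] holding=E
step 4 (stack(E, A)): towers=[B/F/D/C/A/E] holding=-
step 5 (unstack(E, C)) [no-op]: towers=[B/F/D/C/A/E] holding=-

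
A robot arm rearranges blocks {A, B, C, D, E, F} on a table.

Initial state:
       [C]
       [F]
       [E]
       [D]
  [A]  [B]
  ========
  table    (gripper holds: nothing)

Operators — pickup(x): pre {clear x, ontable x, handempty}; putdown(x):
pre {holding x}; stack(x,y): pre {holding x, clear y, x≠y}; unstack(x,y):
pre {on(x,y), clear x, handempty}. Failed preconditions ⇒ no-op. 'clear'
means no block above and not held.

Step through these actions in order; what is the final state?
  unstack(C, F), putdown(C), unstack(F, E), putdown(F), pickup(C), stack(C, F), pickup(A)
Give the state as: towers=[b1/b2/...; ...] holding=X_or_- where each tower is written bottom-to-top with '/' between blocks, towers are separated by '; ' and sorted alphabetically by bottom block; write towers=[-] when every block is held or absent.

step 1 (unstack(C, F)): towers=[A; B/D/E/F] holding=C
step 2 (putdown(C)): towers=[A; B/D/E/F; C] holding=-
step 3 (unstack(F, E)): towers=[A; B/D/E; C] holding=F
step 4 (putdown(F)): towers=[A; B/D/E; C; F] holding=-
step 5 (pickup(C)): towers=[A; B/D/E; F] holding=C
step 6 (stack(C, F)): towers=[A; B/D/E; F/C] holding=-
step 7 (pickup(A)): towers=[B/D/E; F/C] holding=A

towers=[B/D/E; F/C] holding=A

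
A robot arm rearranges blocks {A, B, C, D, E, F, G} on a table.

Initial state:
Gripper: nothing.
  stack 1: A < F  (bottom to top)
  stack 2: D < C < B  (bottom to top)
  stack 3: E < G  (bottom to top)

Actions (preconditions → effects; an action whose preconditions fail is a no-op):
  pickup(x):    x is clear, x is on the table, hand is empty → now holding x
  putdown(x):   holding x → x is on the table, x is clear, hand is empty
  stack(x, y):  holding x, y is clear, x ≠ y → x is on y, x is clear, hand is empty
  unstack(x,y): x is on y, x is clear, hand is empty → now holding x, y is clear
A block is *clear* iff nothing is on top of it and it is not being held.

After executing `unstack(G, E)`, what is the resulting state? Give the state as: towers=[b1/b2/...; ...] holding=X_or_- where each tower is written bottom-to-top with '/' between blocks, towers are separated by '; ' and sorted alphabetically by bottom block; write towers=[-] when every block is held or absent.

before: towers=[A/F; D/C/B; E/G] holding=-
pre[unstack(G, E)]: on(G,E) ✓, clear(G) ✓, handempty ✓
all met → apply unstack(G, E)
after:  towers=[A/F; D/C/B; E] holding=G

towers=[A/F; D/C/B; E] holding=G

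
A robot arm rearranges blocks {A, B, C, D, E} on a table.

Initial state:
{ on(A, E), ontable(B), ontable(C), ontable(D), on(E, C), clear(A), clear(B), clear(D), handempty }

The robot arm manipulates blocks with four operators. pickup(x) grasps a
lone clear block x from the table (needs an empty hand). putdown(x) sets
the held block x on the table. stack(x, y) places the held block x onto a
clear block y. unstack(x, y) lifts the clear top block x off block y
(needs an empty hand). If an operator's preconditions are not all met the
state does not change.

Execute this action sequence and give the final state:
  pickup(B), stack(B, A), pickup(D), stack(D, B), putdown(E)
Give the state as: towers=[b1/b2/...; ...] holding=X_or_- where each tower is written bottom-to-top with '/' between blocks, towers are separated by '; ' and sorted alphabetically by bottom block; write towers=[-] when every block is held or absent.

towers=[C/E/A/B/D] holding=-

step 1 (pickup(B)): towers=[C/E/A; D] holding=B
step 2 (stack(B, A)): towers=[C/E/A/B; D] holding=-
step 3 (pickup(D)): towers=[C/E/A/B] holding=D
step 4 (stack(D, B)): towers=[C/E/A/B/D] holding=-
step 5 (putdown(E)) [no-op]: towers=[C/E/A/B/D] holding=-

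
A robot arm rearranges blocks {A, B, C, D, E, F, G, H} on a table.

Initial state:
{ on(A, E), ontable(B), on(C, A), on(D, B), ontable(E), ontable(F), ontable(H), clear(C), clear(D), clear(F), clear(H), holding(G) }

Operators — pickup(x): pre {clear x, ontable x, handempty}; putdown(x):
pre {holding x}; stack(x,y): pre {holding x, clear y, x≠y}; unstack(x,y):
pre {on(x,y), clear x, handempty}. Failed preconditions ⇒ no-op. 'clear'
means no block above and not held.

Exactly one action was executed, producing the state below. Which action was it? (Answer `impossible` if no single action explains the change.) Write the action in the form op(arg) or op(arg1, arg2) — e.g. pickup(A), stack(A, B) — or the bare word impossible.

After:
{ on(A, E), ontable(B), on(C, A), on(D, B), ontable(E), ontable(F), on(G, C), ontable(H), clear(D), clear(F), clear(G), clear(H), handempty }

target: towers=[B/D; E/A/C/G; F; H] holding=-
        putdown(G) → towers=[B/D; E/A/C; F; G; H] holding=-
       stack(G, H) → towers=[B/D; E/A/C; F; H/G] holding=-
       stack(G, F) → towers=[B/D; E/A/C; F/G; H] holding=-
       stack(G, D) → towers=[B/D/G; E/A/C; F; H] holding=-
       stack(G, C) → towers=[B/D; E/A/C/G; F; H] holding=-  ← match

stack(G, C)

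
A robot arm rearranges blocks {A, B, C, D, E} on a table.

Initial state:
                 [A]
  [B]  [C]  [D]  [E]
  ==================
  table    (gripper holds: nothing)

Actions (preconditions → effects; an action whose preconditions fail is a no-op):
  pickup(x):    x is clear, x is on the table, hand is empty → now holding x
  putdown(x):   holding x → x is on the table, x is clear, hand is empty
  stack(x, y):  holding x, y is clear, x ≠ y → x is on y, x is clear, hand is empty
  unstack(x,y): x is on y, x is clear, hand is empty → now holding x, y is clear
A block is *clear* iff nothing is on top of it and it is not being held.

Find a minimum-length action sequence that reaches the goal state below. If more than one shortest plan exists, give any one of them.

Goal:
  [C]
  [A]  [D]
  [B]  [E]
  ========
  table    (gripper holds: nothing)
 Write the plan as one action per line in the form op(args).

unstack(A, E)
stack(A, B)
pickup(D)
stack(D, E)
pickup(C)
stack(C, A)

step 1 (unstack(A, E)): towers=[B; C; D; E] holding=A
step 2 (stack(A, B)): towers=[B/A; C; D; E] holding=-
step 3 (pickup(D)): towers=[B/A; C; E] holding=D
step 4 (stack(D, E)): towers=[B/A; C; E/D] holding=-
step 5 (pickup(C)): towers=[B/A; E/D] holding=C
step 6 (stack(C, A)): towers=[B/A/C; E/D] holding=-
goal check: towers=[B/A/C; E/D] holding=- — reached (length 6, optimal by BFS)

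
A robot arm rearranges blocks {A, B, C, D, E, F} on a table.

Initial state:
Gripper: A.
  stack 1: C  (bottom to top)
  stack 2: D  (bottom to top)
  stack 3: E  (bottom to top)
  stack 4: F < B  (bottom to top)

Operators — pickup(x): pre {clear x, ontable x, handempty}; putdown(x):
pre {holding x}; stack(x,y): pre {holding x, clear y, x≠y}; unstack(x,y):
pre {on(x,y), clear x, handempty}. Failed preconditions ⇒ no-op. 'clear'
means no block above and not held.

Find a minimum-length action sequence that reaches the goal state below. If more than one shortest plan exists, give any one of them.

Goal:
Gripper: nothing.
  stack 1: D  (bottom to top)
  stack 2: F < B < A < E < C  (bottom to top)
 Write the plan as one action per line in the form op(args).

step 1 (stack(A, B)): towers=[C; D; E; F/B/A] holding=-
step 2 (pickup(E)): towers=[C; D; F/B/A] holding=E
step 3 (stack(E, A)): towers=[C; D; F/B/A/E] holding=-
step 4 (pickup(C)): towers=[D; F/B/A/E] holding=C
step 5 (stack(C, E)): towers=[D; F/B/A/E/C] holding=-
goal check: towers=[D; F/B/A/E/C] holding=- — reached (length 5, optimal by BFS)

stack(A, B)
pickup(E)
stack(E, A)
pickup(C)
stack(C, E)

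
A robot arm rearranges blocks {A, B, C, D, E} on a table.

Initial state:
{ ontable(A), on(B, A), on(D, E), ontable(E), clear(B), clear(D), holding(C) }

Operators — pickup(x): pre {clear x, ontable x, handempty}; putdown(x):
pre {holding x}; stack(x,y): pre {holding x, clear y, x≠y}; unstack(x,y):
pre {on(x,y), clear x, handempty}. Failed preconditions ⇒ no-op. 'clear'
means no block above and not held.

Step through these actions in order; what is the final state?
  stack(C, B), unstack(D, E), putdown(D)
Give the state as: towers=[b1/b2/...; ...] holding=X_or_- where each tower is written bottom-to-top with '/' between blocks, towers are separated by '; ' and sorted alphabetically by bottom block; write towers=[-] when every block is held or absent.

step 1 (stack(C, B)): towers=[A/B/C; E/D] holding=-
step 2 (unstack(D, E)): towers=[A/B/C; E] holding=D
step 3 (putdown(D)): towers=[A/B/C; D; E] holding=-

towers=[A/B/C; D; E] holding=-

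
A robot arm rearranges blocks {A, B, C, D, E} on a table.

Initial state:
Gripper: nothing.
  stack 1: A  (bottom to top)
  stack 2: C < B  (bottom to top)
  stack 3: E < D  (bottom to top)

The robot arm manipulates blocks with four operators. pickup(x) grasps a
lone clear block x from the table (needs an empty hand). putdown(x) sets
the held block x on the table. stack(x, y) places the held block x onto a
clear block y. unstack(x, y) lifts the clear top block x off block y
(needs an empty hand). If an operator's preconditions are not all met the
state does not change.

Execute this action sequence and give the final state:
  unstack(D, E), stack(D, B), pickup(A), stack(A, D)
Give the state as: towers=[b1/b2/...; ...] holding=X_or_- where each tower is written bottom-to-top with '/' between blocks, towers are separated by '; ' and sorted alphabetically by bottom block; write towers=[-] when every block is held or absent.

towers=[C/B/D/A; E] holding=-

step 1 (unstack(D, E)): towers=[A; C/B; E] holding=D
step 2 (stack(D, B)): towers=[A; C/B/D; E] holding=-
step 3 (pickup(A)): towers=[C/B/D; E] holding=A
step 4 (stack(A, D)): towers=[C/B/D/A; E] holding=-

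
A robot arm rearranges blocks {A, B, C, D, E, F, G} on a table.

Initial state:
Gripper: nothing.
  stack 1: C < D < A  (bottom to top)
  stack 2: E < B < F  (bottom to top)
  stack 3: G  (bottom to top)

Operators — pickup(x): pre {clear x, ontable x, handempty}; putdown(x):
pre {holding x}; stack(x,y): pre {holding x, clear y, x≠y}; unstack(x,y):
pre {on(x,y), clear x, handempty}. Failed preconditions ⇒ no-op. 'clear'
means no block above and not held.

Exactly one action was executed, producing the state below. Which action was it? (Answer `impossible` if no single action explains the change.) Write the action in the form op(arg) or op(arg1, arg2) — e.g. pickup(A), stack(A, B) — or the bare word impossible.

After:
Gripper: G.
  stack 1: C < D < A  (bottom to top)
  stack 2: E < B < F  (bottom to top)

pickup(G)

target: towers=[C/D/A; E/B/F] holding=G
     unstack(F, B) → towers=[C/D/A; E/B; G] holding=F
         pickup(G) → towers=[C/D/A; E/B/F] holding=G  ← match
     unstack(A, D) → towers=[C/D; E/B/F; G] holding=A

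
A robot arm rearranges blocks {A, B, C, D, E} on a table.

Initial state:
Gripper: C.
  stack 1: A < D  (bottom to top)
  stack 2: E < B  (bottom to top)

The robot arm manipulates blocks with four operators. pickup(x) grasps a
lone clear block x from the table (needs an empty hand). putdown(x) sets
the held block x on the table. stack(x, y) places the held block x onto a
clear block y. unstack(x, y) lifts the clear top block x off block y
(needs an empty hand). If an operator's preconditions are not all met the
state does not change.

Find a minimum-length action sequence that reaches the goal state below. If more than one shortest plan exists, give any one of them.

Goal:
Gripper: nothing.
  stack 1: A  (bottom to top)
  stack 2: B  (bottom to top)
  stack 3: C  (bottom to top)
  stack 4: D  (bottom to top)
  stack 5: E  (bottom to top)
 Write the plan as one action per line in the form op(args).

step 1 (putdown(C)): towers=[A/D; C; E/B] holding=-
step 2 (unstack(B, E)): towers=[A/D; C; E] holding=B
step 3 (putdown(B)): towers=[A/D; B; C; E] holding=-
step 4 (unstack(D, A)): towers=[A; B; C; E] holding=D
step 5 (putdown(D)): towers=[A; B; C; D; E] holding=-
goal check: towers=[A; B; C; D; E] holding=- — reached (length 5, optimal by BFS)

putdown(C)
unstack(B, E)
putdown(B)
unstack(D, A)
putdown(D)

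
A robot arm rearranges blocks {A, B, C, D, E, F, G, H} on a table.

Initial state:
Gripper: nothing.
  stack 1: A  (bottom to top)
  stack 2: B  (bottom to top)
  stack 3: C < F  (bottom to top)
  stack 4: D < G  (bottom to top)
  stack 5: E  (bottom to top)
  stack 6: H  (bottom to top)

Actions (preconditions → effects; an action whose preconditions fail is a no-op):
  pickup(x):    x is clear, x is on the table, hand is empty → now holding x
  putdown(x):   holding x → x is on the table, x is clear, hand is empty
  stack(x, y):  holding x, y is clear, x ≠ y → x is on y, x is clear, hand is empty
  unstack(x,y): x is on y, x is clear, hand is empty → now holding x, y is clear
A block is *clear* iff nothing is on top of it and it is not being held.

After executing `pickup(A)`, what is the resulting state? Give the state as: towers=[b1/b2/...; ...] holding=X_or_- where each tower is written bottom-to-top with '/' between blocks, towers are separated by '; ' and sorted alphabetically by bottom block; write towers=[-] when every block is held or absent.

before: towers=[A; B; C/F; D/G; E; H] holding=-
pre[pickup(A)]: clear(A) yes, ontable(A) yes, handempty yes
all met → apply pickup(A)
after:  towers=[B; C/F; D/G; E; H] holding=A

towers=[B; C/F; D/G; E; H] holding=A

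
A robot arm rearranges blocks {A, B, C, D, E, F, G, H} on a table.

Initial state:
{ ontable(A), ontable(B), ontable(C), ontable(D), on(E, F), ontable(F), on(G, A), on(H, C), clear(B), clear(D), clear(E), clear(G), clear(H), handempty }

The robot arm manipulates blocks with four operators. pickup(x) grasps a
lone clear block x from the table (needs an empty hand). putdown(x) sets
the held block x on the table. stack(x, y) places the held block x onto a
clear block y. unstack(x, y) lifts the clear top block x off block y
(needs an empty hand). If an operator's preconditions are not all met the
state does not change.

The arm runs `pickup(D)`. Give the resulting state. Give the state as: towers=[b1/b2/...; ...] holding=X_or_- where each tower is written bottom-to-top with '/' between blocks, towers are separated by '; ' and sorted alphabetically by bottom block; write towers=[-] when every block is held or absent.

towers=[A/G; B; C/H; F/E] holding=D

before: towers=[A/G; B; C/H; D; F/E] holding=-
pre[pickup(D)]: clear(D) yes, ontable(D) yes, handempty yes
all met → apply pickup(D)
after:  towers=[A/G; B; C/H; F/E] holding=D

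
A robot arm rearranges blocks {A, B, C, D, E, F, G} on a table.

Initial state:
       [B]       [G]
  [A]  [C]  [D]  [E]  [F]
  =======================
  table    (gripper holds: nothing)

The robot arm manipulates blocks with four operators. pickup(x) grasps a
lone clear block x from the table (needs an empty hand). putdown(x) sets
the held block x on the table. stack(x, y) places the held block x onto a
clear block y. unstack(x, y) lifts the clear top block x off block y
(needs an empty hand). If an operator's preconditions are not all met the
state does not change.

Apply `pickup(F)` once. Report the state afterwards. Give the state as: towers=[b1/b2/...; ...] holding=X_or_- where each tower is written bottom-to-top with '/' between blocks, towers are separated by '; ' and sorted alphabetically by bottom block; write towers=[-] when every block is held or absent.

towers=[A; C/B; D; E/G] holding=F

before: towers=[A; C/B; D; E/G; F] holding=-
pre[pickup(F)]: clear(F) ok, ontable(F) ok, handempty ok
all met → apply pickup(F)
after:  towers=[A; C/B; D; E/G] holding=F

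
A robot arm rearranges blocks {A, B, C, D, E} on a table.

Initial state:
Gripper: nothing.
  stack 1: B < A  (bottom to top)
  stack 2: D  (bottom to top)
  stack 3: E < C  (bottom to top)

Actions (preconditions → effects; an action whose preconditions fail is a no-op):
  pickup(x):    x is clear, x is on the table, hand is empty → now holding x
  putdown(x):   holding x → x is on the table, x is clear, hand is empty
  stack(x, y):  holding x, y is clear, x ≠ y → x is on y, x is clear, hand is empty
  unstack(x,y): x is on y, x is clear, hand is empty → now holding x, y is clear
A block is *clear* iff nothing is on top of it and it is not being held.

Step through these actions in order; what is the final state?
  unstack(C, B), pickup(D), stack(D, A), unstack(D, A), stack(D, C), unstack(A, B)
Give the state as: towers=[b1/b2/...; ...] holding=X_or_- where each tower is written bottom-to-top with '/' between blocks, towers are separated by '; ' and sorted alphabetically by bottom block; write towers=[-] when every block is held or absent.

step 1 (unstack(C, B)) [no-op]: towers=[B/A; D; E/C] holding=-
step 2 (pickup(D)): towers=[B/A; E/C] holding=D
step 3 (stack(D, A)): towers=[B/A/D; E/C] holding=-
step 4 (unstack(D, A)): towers=[B/A; E/C] holding=D
step 5 (stack(D, C)): towers=[B/A; E/C/D] holding=-
step 6 (unstack(A, B)): towers=[B; E/C/D] holding=A

towers=[B; E/C/D] holding=A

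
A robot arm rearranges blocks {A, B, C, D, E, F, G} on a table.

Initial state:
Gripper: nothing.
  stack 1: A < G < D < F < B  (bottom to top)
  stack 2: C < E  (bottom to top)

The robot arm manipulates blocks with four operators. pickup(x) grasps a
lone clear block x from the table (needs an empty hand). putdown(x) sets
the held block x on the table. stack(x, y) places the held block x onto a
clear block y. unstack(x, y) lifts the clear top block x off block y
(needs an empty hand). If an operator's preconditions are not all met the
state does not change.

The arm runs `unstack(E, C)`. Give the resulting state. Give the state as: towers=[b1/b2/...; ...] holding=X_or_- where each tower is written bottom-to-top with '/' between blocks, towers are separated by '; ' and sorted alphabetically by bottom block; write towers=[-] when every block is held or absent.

towers=[A/G/D/F/B; C] holding=E

before: towers=[A/G/D/F/B; C/E] holding=-
pre[unstack(E, C)]: on(E,C) ✓, clear(E) ✓, handempty ✓
all met → apply unstack(E, C)
after:  towers=[A/G/D/F/B; C] holding=E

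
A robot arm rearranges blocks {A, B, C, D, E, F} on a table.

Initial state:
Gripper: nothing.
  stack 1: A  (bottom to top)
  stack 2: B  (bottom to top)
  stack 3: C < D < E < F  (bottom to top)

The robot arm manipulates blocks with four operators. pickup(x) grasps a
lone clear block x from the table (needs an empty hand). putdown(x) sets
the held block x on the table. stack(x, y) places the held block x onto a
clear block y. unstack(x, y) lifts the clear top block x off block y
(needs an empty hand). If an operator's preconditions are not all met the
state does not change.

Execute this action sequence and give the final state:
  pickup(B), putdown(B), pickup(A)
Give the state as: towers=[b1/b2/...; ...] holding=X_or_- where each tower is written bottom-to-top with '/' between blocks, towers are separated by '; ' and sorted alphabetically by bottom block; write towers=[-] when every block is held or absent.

step 1 (pickup(B)): towers=[A; C/D/E/F] holding=B
step 2 (putdown(B)): towers=[A; B; C/D/E/F] holding=-
step 3 (pickup(A)): towers=[B; C/D/E/F] holding=A

towers=[B; C/D/E/F] holding=A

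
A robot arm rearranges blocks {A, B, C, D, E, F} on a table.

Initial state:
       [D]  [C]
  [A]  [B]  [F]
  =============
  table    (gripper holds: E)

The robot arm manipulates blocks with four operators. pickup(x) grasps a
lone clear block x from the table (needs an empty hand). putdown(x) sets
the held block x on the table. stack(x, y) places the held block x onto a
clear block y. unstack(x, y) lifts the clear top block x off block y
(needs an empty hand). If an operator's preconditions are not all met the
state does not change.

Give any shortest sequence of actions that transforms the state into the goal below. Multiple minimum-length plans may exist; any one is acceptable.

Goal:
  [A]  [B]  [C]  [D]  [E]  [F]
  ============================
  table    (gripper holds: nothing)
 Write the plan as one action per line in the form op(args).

step 1 (putdown(E)): towers=[A; B/D; E; F/C] holding=-
step 2 (unstack(D, B)): towers=[A; B; E; F/C] holding=D
step 3 (putdown(D)): towers=[A; B; D; E; F/C] holding=-
step 4 (unstack(C, F)): towers=[A; B; D; E; F] holding=C
step 5 (putdown(C)): towers=[A; B; C; D; E; F] holding=-
goal check: towers=[A; B; C; D; E; F] holding=- — reached (length 5, optimal by BFS)

putdown(E)
unstack(D, B)
putdown(D)
unstack(C, F)
putdown(C)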